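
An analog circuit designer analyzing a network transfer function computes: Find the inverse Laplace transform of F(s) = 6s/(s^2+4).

Standard pair: s/(s^2+w^2) <-> cos(wt)*u(t)
With k=6, w=2: f(t) = 6*cos(2t)*u(t)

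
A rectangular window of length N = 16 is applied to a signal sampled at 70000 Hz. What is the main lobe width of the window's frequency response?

For a rectangular window of length N,
the main lobe width in frequency is 2*f_s/N.
= 2*70000/16 = 8750 Hz
This determines the minimum frequency separation for resolving two sinusoids.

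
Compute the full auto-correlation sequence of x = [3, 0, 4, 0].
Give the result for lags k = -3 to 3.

r_xx[k] = sum_m x[m]*x[m+k], indexed from 0, for k = -3 to 3:
  r_xx[-3] = x[3]*x[0] = 0
  r_xx[-2] = x[2]*x[0] + x[3]*x[1] = 12
  r_xx[-1] = x[1]*x[0] + x[2]*x[1] + x[3]*x[2] = 0
  r_xx[0] = x[0]*x[0] + x[1]*x[1] + x[2]*x[2] + x[3]*x[3] = 25
  r_xx[1] = x[0]*x[1] + x[1]*x[2] + x[2]*x[3] = 0
  r_xx[2] = x[0]*x[2] + x[1]*x[3] = 12
  r_xx[3] = x[0]*x[3] = 0
r_xx = [0, 12, 0, 25, 0, 12, 0]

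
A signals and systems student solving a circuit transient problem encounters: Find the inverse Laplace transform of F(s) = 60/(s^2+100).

Standard pair: w/(s^2+w^2) <-> sin(wt)*u(t)
Recognize w^2 = 100, so w = 10; numerator 60 = 6*10.
f(t) = 6*sin(10t)*u(t)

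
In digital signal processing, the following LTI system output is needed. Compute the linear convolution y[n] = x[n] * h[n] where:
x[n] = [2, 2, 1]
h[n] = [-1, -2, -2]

y[n] = sum_k x[k]*h[n-k]. Output length = len(x) + len(h) - 1 = 3 + 3 - 1 = 5.
y[0] = 2*-1 = -2
y[1] = 2*-1 + 2*-2 = -6
y[2] = 1*-1 + 2*-2 + 2*-2 = -9
y[3] = 1*-2 + 2*-2 = -6
y[4] = 1*-2 = -2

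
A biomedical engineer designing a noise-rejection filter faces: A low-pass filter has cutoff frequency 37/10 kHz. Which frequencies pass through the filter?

A low-pass filter passes all frequencies below the cutoff frequency 37/10 kHz and attenuates higher frequencies.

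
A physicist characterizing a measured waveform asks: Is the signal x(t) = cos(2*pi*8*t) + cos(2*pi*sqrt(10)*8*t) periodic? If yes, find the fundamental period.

f1 = 8 Hz, f2 = 8*sqrt(10) Hz
Ratio f2/f1 = sqrt(10), which is irrational.
Since the frequency ratio is irrational, no common period exists.
The signal is not periodic.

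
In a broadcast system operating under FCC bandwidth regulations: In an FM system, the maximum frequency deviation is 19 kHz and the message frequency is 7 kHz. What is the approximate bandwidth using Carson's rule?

Carson's rule: BW = 2*(delta_f + f_m)
= 2*(19 + 7) kHz = 52 kHz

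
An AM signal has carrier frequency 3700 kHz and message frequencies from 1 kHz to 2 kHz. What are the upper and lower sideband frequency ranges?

Upper sideband (USB) = fc + [fm_low, fm_high] = 3700 + [1, 2] = [3701, 3702] kHz
Lower sideband (LSB) = fc - [fm_high, fm_low] = 3700 - [2, 1] = [3698, 3699] kHz
Total occupied spectrum: 3698 kHz to 3702 kHz (plus carrier at 3700 kHz)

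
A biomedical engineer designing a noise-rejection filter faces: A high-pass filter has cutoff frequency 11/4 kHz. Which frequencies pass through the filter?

A high-pass filter passes all frequencies above the cutoff frequency 11/4 kHz and attenuates lower frequencies.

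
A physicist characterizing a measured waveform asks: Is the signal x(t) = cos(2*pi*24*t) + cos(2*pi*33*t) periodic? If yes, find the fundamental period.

f1 = 24 Hz, f2 = 33 Hz
Period T1 = 1/24, T2 = 1/33
Ratio T1/T2 = 33/24, which is rational.
The signal is periodic with fundamental period T = 1/GCD(24,33) = 1/3 s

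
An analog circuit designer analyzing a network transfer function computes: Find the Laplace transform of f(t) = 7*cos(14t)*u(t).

Standard pair: cos(wt)*u(t) <-> s/(s^2+w^2)
With w = 14: L{7*cos(14t)*u(t)} = 7s/(s^2+196)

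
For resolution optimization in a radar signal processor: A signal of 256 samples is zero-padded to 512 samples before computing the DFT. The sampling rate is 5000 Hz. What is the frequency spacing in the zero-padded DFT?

Original DFT: N = 256, resolution = f_s/N = 5000/256 = 625/32 Hz
Zero-padded DFT: N = 512, resolution = f_s/N = 5000/512 = 625/64 Hz
Zero-padding interpolates the spectrum (finer frequency grid)
but does NOT improve the true spectral resolution (ability to resolve close frequencies).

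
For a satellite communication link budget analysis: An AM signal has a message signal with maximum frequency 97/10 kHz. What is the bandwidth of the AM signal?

In AM (double-sideband), the bandwidth is twice the message frequency.
BW = 2 * f_m = 2 * 97/10 kHz = 97/5 kHz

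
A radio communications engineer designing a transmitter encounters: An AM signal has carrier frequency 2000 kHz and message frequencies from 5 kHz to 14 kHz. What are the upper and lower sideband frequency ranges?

Upper sideband (USB) = fc + [fm_low, fm_high] = 2000 + [5, 14] = [2005, 2014] kHz
Lower sideband (LSB) = fc - [fm_high, fm_low] = 2000 - [14, 5] = [1986, 1995] kHz
Total occupied spectrum: 1986 kHz to 2014 kHz (plus carrier at 2000 kHz)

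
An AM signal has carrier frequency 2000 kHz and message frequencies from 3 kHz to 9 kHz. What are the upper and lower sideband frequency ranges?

Upper sideband (USB) = fc + [fm_low, fm_high] = 2000 + [3, 9] = [2003, 2009] kHz
Lower sideband (LSB) = fc - [fm_high, fm_low] = 2000 - [9, 3] = [1991, 1997] kHz
Total occupied spectrum: 1991 kHz to 2009 kHz (plus carrier at 2000 kHz)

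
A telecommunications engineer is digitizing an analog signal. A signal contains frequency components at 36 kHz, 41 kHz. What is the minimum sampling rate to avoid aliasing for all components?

The highest frequency component is f_max = 41 kHz.
Nyquist rate = 2 * f_max = 2 * 41 kHz = 82 kHz.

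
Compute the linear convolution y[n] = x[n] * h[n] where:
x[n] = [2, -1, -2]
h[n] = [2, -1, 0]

y[n] = sum_k x[k]*h[n-k]. Output length = len(x) + len(h) - 1 = 3 + 3 - 1 = 5.
y[0] = 2*2 = 4
y[1] = -1*2 + 2*-1 = -4
y[2] = -2*2 + -1*-1 + 2*0 = -3
y[3] = -2*-1 + -1*0 = 2
y[4] = -2*0 = 0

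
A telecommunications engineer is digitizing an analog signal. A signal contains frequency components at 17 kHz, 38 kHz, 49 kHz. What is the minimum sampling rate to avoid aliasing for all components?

The highest frequency component is f_max = 49 kHz.
Nyquist rate = 2 * f_max = 2 * 49 kHz = 98 kHz.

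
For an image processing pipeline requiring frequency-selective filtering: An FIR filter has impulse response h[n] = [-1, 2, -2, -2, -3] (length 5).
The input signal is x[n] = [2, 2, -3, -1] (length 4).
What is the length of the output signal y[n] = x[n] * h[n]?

For linear convolution, the output length is:
len(y) = len(x) + len(h) - 1 = 4 + 5 - 1 = 8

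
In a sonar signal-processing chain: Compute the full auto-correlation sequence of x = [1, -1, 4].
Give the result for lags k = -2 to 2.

r_xx[k] = sum_m x[m]*x[m+k], indexed from 0, for k = -2 to 2:
  r_xx[-2] = x[2]*x[0] = 4
  r_xx[-1] = x[1]*x[0] + x[2]*x[1] = -5
  r_xx[0] = x[0]*x[0] + x[1]*x[1] + x[2]*x[2] = 18
  r_xx[1] = x[0]*x[1] + x[1]*x[2] = -5
  r_xx[2] = x[0]*x[2] = 4
r_xx = [4, -5, 18, -5, 4]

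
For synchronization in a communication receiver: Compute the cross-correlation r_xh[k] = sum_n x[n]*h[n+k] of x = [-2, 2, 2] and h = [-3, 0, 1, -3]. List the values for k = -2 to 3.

Both sequences indexed from 0 and zero outside their support.
Lags with overlap: k = -2 to 3.
  r_xh[-2] = x[2]*h[0] = -6
  r_xh[-1] = x[1]*h[0] + x[2]*h[1] = -6
  r_xh[0] = x[0]*h[0] + x[1]*h[1] + x[2]*h[2] = 8
  r_xh[1] = x[0]*h[1] + x[1]*h[2] + x[2]*h[3] = -4
  r_xh[2] = x[0]*h[2] + x[1]*h[3] = -8
  r_xh[3] = x[0]*h[3] = 6
r_xh = [-6, -6, 8, -4, -8, 6] (for k = -2, ..., 3)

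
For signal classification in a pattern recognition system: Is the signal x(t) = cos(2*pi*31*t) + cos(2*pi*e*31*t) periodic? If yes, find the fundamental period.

f1 = 31 Hz, f2 = 31*e Hz
Ratio f2/f1 = e, which is irrational.
Since the frequency ratio is irrational, no common period exists.
The signal is not periodic.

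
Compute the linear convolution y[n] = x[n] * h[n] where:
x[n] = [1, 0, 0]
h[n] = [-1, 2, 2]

y[n] = sum_k x[k]*h[n-k]. Output length = len(x) + len(h) - 1 = 3 + 3 - 1 = 5.
y[0] = 1*-1 = -1
y[1] = 0*-1 + 1*2 = 2
y[2] = 0*-1 + 0*2 + 1*2 = 2
y[3] = 0*2 + 0*2 = 0
y[4] = 0*2 = 0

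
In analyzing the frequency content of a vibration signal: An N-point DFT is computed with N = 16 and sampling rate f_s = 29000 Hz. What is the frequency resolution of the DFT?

DFT frequency resolution = f_s / N
= 29000 / 16 = 3625/2 Hz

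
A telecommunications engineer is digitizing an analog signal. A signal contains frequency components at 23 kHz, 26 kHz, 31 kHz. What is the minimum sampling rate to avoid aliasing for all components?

The highest frequency component is f_max = 31 kHz.
Nyquist rate = 2 * f_max = 2 * 31 kHz = 62 kHz.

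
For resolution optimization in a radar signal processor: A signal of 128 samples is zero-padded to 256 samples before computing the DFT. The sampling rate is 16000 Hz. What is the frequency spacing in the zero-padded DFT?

Original DFT: N = 128, resolution = f_s/N = 16000/128 = 125 Hz
Zero-padded DFT: N = 256, resolution = f_s/N = 16000/256 = 125/2 Hz
Zero-padding interpolates the spectrum (finer frequency grid)
but does NOT improve the true spectral resolution (ability to resolve close frequencies).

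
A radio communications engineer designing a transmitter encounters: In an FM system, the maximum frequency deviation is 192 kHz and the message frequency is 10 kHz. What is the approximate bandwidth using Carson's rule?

Carson's rule: BW = 2*(delta_f + f_m)
= 2*(192 + 10) kHz = 404 kHz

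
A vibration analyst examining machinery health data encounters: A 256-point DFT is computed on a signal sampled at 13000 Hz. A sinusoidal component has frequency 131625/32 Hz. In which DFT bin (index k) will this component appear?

DFT frequency resolution = f_s/N = 13000/256 = 1625/32 Hz
Bin index k = f_signal / resolution = 131625/32 / 1625/32 = 81
The signal frequency 131625/32 Hz falls in DFT bin k = 81.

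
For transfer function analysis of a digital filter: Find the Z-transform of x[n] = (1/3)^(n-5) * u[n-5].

Time-shifting property: if X(z) = Z{x[n]}, then Z{x[n-d]} = z^(-d) * X(z)
X(z) = z/(z - 1/3) for x[n] = (1/3)^n * u[n]
Z{x[n-5]} = z^(-5) * z/(z - 1/3) = z^(-4)/(z - 1/3)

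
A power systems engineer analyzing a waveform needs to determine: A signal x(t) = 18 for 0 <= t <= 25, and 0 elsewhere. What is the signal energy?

Energy = integral of |x(t)|^2 dt over the signal duration
= 18^2 * 25 = 324 * 25 = 8100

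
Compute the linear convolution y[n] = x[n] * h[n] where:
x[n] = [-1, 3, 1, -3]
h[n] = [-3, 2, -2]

y[n] = sum_k x[k]*h[n-k]. Output length = len(x) + len(h) - 1 = 4 + 3 - 1 = 6.
y[0] = -1*-3 = 3
y[1] = 3*-3 + -1*2 = -11
y[2] = 1*-3 + 3*2 + -1*-2 = 5
y[3] = -3*-3 + 1*2 + 3*-2 = 5
y[4] = -3*2 + 1*-2 = -8
y[5] = -3*-2 = 6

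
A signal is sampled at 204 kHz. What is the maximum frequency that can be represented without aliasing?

The maximum frequency that can be represented without aliasing
is the Nyquist frequency: f_max = f_s / 2 = 204 kHz / 2 = 102 kHz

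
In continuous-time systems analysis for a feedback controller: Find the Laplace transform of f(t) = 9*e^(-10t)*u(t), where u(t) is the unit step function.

Standard Laplace transform pair:
e^(-at)*u(t) <-> 1/(s+a)
With a = 10: L{9*e^(-10t)*u(t)} = 9/(s+10), ROC: Re(s) > -10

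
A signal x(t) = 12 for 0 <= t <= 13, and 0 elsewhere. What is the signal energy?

Energy = integral of |x(t)|^2 dt over the signal duration
= 12^2 * 13 = 144 * 13 = 1872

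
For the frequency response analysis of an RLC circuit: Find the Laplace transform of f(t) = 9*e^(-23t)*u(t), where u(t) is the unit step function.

Standard Laplace transform pair:
e^(-at)*u(t) <-> 1/(s+a)
With a = 23: L{9*e^(-23t)*u(t)} = 9/(s+23), ROC: Re(s) > -23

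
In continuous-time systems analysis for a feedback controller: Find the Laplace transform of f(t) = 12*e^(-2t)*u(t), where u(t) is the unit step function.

Standard Laplace transform pair:
e^(-at)*u(t) <-> 1/(s+a)
With a = 2: L{12*e^(-2t)*u(t)} = 12/(s+2), ROC: Re(s) > -2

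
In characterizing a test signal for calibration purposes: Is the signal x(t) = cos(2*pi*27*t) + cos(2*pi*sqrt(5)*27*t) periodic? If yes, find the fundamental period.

f1 = 27 Hz, f2 = 27*sqrt(5) Hz
Ratio f2/f1 = sqrt(5), which is irrational.
Since the frequency ratio is irrational, no common period exists.
The signal is not periodic.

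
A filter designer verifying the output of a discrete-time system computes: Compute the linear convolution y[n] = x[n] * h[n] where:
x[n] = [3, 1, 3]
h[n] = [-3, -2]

y[n] = sum_k x[k]*h[n-k]. Output length = len(x) + len(h) - 1 = 3 + 2 - 1 = 4.
y[0] = 3*-3 = -9
y[1] = 1*-3 + 3*-2 = -9
y[2] = 3*-3 + 1*-2 = -11
y[3] = 3*-2 = -6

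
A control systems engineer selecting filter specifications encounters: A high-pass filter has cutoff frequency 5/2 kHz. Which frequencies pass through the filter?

A high-pass filter passes all frequencies above the cutoff frequency 5/2 kHz and attenuates lower frequencies.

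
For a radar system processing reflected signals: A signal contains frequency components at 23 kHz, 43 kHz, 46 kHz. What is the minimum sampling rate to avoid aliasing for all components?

The highest frequency component is f_max = 46 kHz.
Nyquist rate = 2 * f_max = 2 * 46 kHz = 92 kHz.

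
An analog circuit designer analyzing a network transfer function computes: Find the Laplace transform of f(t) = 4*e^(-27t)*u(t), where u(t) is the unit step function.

Standard Laplace transform pair:
e^(-at)*u(t) <-> 1/(s+a)
With a = 27: L{4*e^(-27t)*u(t)} = 4/(s+27), ROC: Re(s) > -27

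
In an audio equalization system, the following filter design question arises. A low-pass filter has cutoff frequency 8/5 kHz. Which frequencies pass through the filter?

A low-pass filter passes all frequencies below the cutoff frequency 8/5 kHz and attenuates higher frequencies.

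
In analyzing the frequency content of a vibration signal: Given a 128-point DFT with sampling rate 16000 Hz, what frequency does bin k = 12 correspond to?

The frequency of DFT bin k is: f_k = k * f_s / N
f_12 = 12 * 16000 / 128 = 1500 Hz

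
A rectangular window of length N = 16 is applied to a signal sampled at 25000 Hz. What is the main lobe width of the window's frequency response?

For a rectangular window of length N,
the main lobe width in frequency is 2*f_s/N.
= 2*25000/16 = 3125 Hz
This determines the minimum frequency separation for resolving two sinusoids.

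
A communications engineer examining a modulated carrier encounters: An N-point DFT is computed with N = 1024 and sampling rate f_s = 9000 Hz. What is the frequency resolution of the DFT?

DFT frequency resolution = f_s / N
= 9000 / 1024 = 1125/128 Hz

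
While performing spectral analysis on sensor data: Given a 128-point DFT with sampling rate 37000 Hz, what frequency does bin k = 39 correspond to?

The frequency of DFT bin k is: f_k = k * f_s / N
f_39 = 39 * 37000 / 128 = 180375/16 Hz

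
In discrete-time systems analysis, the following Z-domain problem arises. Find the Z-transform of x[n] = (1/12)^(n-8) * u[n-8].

Time-shifting property: if X(z) = Z{x[n]}, then Z{x[n-d]} = z^(-d) * X(z)
X(z) = z/(z - 1/12) for x[n] = (1/12)^n * u[n]
Z{x[n-8]} = z^(-8) * z/(z - 1/12) = z^(-7)/(z - 1/12)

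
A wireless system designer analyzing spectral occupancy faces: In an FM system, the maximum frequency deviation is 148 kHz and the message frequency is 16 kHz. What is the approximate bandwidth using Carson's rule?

Carson's rule: BW = 2*(delta_f + f_m)
= 2*(148 + 16) kHz = 328 kHz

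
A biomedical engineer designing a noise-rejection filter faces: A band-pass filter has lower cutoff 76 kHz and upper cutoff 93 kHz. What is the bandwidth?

Bandwidth = f_high - f_low
= 93 kHz - 76 kHz = 17 kHz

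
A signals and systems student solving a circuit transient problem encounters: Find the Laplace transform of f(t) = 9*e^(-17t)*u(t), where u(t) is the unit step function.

Standard Laplace transform pair:
e^(-at)*u(t) <-> 1/(s+a)
With a = 17: L{9*e^(-17t)*u(t)} = 9/(s+17), ROC: Re(s) > -17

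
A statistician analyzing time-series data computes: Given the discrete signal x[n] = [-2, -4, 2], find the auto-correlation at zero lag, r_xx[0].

The auto-correlation at zero lag r_xx[0] equals the signal energy.
r_xx[0] = sum of x[n]^2 = (-2)^2 + (-4)^2 + 2^2
= 4 + 16 + 4 = 24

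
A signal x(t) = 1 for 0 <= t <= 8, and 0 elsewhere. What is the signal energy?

Energy = integral of |x(t)|^2 dt over the signal duration
= 1^2 * 8 = 1 * 8 = 8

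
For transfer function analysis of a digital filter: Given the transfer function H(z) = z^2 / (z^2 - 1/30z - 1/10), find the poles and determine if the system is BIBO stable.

Poles are roots of the denominator: z^2 - 1/30z - 1/10 = 0.
Quadratic formula: z = [-(-1/30) +/- sqrt((-1/30)^2 - 4*(-1/10))] / 2
Discriminant = 1/900 + 2/5 = 361/900; sqrt = 19/30.
z = (1/30 +/- 19/30) / 2 => z = 1/3 or z = -3/10.
|p1| = 1/3, |p2| = 3/10.
For BIBO stability, all poles must lie inside the unit circle (|p| < 1).
System is STABLE since both |p| < 1.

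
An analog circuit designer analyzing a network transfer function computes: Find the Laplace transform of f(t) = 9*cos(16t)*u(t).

Standard pair: cos(wt)*u(t) <-> s/(s^2+w^2)
With w = 16: L{9*cos(16t)*u(t)} = 9s/(s^2+256)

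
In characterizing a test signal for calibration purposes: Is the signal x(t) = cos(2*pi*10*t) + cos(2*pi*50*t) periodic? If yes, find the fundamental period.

f1 = 10 Hz, f2 = 50 Hz
Period T1 = 1/10, T2 = 1/50
Ratio T1/T2 = 50/10, which is rational.
The signal is periodic with fundamental period T = 1/GCD(10,50) = 1/10 s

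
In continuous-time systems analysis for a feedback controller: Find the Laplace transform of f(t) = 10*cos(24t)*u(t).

Standard pair: cos(wt)*u(t) <-> s/(s^2+w^2)
With w = 24: L{10*cos(24t)*u(t)} = 10s/(s^2+576)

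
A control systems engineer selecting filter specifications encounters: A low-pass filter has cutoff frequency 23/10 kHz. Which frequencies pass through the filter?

A low-pass filter passes all frequencies below the cutoff frequency 23/10 kHz and attenuates higher frequencies.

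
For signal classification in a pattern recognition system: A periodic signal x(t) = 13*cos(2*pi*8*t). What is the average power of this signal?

Average power of A*cos(wt) is A^2/2.
P = 13^2 / 2 = 169/2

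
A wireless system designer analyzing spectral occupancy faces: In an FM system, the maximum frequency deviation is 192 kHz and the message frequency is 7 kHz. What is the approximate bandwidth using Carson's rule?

Carson's rule: BW = 2*(delta_f + f_m)
= 2*(192 + 7) kHz = 398 kHz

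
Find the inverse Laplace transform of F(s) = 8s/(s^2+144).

Standard pair: s/(s^2+w^2) <-> cos(wt)*u(t)
With k=8, w=12: f(t) = 8*cos(12t)*u(t)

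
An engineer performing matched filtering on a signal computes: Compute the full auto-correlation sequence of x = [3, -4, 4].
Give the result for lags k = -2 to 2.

r_xx[k] = sum_m x[m]*x[m+k], indexed from 0, for k = -2 to 2:
  r_xx[-2] = x[2]*x[0] = 12
  r_xx[-1] = x[1]*x[0] + x[2]*x[1] = -28
  r_xx[0] = x[0]*x[0] + x[1]*x[1] + x[2]*x[2] = 41
  r_xx[1] = x[0]*x[1] + x[1]*x[2] = -28
  r_xx[2] = x[0]*x[2] = 12
r_xx = [12, -28, 41, -28, 12]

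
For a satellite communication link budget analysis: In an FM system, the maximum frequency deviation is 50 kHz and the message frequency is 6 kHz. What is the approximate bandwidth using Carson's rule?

Carson's rule: BW = 2*(delta_f + f_m)
= 2*(50 + 6) kHz = 112 kHz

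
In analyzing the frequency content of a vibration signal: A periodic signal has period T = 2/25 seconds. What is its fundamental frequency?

The fundamental frequency is the reciprocal of the period.
f = 1/T = 1/(2/25) = 25/2 Hz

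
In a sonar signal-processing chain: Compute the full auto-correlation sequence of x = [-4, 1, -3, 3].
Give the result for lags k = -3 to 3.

r_xx[k] = sum_m x[m]*x[m+k], indexed from 0, for k = -3 to 3:
  r_xx[-3] = x[3]*x[0] = -12
  r_xx[-2] = x[2]*x[0] + x[3]*x[1] = 15
  r_xx[-1] = x[1]*x[0] + x[2]*x[1] + x[3]*x[2] = -16
  r_xx[0] = x[0]*x[0] + x[1]*x[1] + x[2]*x[2] + x[3]*x[3] = 35
  r_xx[1] = x[0]*x[1] + x[1]*x[2] + x[2]*x[3] = -16
  r_xx[2] = x[0]*x[2] + x[1]*x[3] = 15
  r_xx[3] = x[0]*x[3] = -12
r_xx = [-12, 15, -16, 35, -16, 15, -12]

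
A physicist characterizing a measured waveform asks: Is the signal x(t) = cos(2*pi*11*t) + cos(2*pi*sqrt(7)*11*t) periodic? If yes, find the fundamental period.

f1 = 11 Hz, f2 = 11*sqrt(7) Hz
Ratio f2/f1 = sqrt(7), which is irrational.
Since the frequency ratio is irrational, no common period exists.
The signal is not periodic.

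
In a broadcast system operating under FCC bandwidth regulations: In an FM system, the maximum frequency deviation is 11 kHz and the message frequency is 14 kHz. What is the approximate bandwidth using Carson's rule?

Carson's rule: BW = 2*(delta_f + f_m)
= 2*(11 + 14) kHz = 50 kHz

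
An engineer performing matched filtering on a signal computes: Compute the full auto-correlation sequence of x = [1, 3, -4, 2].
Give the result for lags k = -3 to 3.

r_xx[k] = sum_m x[m]*x[m+k], indexed from 0, for k = -3 to 3:
  r_xx[-3] = x[3]*x[0] = 2
  r_xx[-2] = x[2]*x[0] + x[3]*x[1] = 2
  r_xx[-1] = x[1]*x[0] + x[2]*x[1] + x[3]*x[2] = -17
  r_xx[0] = x[0]*x[0] + x[1]*x[1] + x[2]*x[2] + x[3]*x[3] = 30
  r_xx[1] = x[0]*x[1] + x[1]*x[2] + x[2]*x[3] = -17
  r_xx[2] = x[0]*x[2] + x[1]*x[3] = 2
  r_xx[3] = x[0]*x[3] = 2
r_xx = [2, 2, -17, 30, -17, 2, 2]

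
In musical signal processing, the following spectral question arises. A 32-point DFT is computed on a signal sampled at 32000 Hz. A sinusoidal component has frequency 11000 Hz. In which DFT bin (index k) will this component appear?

DFT frequency resolution = f_s/N = 32000/32 = 1000 Hz
Bin index k = f_signal / resolution = 11000 / 1000 = 11
The signal frequency 11000 Hz falls in DFT bin k = 11.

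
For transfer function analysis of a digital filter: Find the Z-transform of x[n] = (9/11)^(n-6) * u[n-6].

Time-shifting property: if X(z) = Z{x[n]}, then Z{x[n-d]} = z^(-d) * X(z)
X(z) = z/(z - 9/11) for x[n] = (9/11)^n * u[n]
Z{x[n-6]} = z^(-6) * z/(z - 9/11) = z^(-5)/(z - 9/11)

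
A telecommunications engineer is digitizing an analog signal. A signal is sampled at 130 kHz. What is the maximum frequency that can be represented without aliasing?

The maximum frequency that can be represented without aliasing
is the Nyquist frequency: f_max = f_s / 2 = 130 kHz / 2 = 65 kHz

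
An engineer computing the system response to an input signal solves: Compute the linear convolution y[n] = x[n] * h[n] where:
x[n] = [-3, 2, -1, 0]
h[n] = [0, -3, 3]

y[n] = sum_k x[k]*h[n-k]. Output length = len(x) + len(h) - 1 = 4 + 3 - 1 = 6.
y[0] = -3*0 = 0
y[1] = 2*0 + -3*-3 = 9
y[2] = -1*0 + 2*-3 + -3*3 = -15
y[3] = 0*0 + -1*-3 + 2*3 = 9
y[4] = 0*-3 + -1*3 = -3
y[5] = 0*3 = 0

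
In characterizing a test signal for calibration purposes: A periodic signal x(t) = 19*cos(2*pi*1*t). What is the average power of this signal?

Average power of A*cos(wt) is A^2/2.
P = 19^2 / 2 = 361/2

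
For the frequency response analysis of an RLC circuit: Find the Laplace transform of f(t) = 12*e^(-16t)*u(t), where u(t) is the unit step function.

Standard Laplace transform pair:
e^(-at)*u(t) <-> 1/(s+a)
With a = 16: L{12*e^(-16t)*u(t)} = 12/(s+16), ROC: Re(s) > -16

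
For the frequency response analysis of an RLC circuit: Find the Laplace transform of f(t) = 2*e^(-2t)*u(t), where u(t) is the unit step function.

Standard Laplace transform pair:
e^(-at)*u(t) <-> 1/(s+a)
With a = 2: L{2*e^(-2t)*u(t)} = 2/(s+2), ROC: Re(s) > -2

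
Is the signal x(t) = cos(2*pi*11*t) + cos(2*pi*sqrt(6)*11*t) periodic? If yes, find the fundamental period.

f1 = 11 Hz, f2 = 11*sqrt(6) Hz
Ratio f2/f1 = sqrt(6), which is irrational.
Since the frequency ratio is irrational, no common period exists.
The signal is not periodic.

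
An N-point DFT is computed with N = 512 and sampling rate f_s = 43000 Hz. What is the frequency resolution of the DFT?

DFT frequency resolution = f_s / N
= 43000 / 512 = 5375/64 Hz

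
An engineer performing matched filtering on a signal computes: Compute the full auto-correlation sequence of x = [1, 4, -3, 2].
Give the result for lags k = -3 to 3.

r_xx[k] = sum_m x[m]*x[m+k], indexed from 0, for k = -3 to 3:
  r_xx[-3] = x[3]*x[0] = 2
  r_xx[-2] = x[2]*x[0] + x[3]*x[1] = 5
  r_xx[-1] = x[1]*x[0] + x[2]*x[1] + x[3]*x[2] = -14
  r_xx[0] = x[0]*x[0] + x[1]*x[1] + x[2]*x[2] + x[3]*x[3] = 30
  r_xx[1] = x[0]*x[1] + x[1]*x[2] + x[2]*x[3] = -14
  r_xx[2] = x[0]*x[2] + x[1]*x[3] = 5
  r_xx[3] = x[0]*x[3] = 2
r_xx = [2, 5, -14, 30, -14, 5, 2]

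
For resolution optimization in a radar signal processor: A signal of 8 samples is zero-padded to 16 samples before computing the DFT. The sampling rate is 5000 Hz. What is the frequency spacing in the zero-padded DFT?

Original DFT: N = 8, resolution = f_s/N = 5000/8 = 625 Hz
Zero-padded DFT: N = 16, resolution = f_s/N = 5000/16 = 625/2 Hz
Zero-padding interpolates the spectrum (finer frequency grid)
but does NOT improve the true spectral resolution (ability to resolve close frequencies).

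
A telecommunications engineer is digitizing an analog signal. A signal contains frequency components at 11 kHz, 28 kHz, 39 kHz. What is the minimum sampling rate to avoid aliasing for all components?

The highest frequency component is f_max = 39 kHz.
Nyquist rate = 2 * f_max = 2 * 39 kHz = 78 kHz.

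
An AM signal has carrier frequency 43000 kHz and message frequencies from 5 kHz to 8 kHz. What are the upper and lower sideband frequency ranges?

Upper sideband (USB) = fc + [fm_low, fm_high] = 43000 + [5, 8] = [43005, 43008] kHz
Lower sideband (LSB) = fc - [fm_high, fm_low] = 43000 - [8, 5] = [42992, 42995] kHz
Total occupied spectrum: 42992 kHz to 43008 kHz (plus carrier at 43000 kHz)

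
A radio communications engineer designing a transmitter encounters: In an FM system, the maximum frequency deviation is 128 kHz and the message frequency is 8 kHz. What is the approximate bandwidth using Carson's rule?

Carson's rule: BW = 2*(delta_f + f_m)
= 2*(128 + 8) kHz = 272 kHz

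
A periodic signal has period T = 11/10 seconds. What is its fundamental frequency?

The fundamental frequency is the reciprocal of the period.
f = 1/T = 1/(11/10) = 10/11 Hz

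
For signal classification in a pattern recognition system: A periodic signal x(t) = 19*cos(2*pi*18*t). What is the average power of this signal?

Average power of A*cos(wt) is A^2/2.
P = 19^2 / 2 = 361/2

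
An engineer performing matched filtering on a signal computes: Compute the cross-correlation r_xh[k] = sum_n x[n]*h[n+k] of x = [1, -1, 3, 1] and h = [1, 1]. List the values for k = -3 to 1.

Both sequences indexed from 0 and zero outside their support.
Lags with overlap: k = -3 to 1.
  r_xh[-3] = x[3]*h[0] = 1
  r_xh[-2] = x[2]*h[0] + x[3]*h[1] = 4
  r_xh[-1] = x[1]*h[0] + x[2]*h[1] = 2
  r_xh[0] = x[0]*h[0] + x[1]*h[1] = 0
  r_xh[1] = x[0]*h[1] = 1
r_xh = [1, 4, 2, 0, 1] (for k = -3, ..., 1)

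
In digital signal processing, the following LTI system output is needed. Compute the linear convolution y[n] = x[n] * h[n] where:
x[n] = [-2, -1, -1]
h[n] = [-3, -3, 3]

y[n] = sum_k x[k]*h[n-k]. Output length = len(x) + len(h) - 1 = 3 + 3 - 1 = 5.
y[0] = -2*-3 = 6
y[1] = -1*-3 + -2*-3 = 9
y[2] = -1*-3 + -1*-3 + -2*3 = 0
y[3] = -1*-3 + -1*3 = 0
y[4] = -1*3 = -3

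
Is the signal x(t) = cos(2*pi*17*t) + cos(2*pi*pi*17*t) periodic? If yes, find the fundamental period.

f1 = 17 Hz, f2 = 17*pi Hz
Ratio f2/f1 = pi, which is irrational.
Since the frequency ratio is irrational, no common period exists.
The signal is not periodic.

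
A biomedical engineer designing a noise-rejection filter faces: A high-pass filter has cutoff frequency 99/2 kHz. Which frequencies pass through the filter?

A high-pass filter passes all frequencies above the cutoff frequency 99/2 kHz and attenuates lower frequencies.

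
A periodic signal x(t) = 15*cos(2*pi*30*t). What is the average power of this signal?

Average power of A*cos(wt) is A^2/2.
P = 15^2 / 2 = 225/2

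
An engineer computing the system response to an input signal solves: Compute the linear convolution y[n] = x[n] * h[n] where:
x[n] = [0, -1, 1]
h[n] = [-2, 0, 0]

y[n] = sum_k x[k]*h[n-k]. Output length = len(x) + len(h) - 1 = 3 + 3 - 1 = 5.
y[0] = 0*-2 = 0
y[1] = -1*-2 + 0*0 = 2
y[2] = 1*-2 + -1*0 + 0*0 = -2
y[3] = 1*0 + -1*0 = 0
y[4] = 1*0 = 0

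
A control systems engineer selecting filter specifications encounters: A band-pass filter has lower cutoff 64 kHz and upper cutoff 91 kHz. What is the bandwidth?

Bandwidth = f_high - f_low
= 91 kHz - 64 kHz = 27 kHz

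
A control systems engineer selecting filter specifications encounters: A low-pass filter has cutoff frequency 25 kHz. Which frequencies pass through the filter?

A low-pass filter passes all frequencies below the cutoff frequency 25 kHz and attenuates higher frequencies.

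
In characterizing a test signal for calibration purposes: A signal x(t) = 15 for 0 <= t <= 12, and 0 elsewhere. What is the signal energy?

Energy = integral of |x(t)|^2 dt over the signal duration
= 15^2 * 12 = 225 * 12 = 2700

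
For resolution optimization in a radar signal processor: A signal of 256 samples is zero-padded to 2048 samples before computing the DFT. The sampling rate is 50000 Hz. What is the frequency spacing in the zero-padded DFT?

Original DFT: N = 256, resolution = f_s/N = 50000/256 = 3125/16 Hz
Zero-padded DFT: N = 2048, resolution = f_s/N = 50000/2048 = 3125/128 Hz
Zero-padding interpolates the spectrum (finer frequency grid)
but does NOT improve the true spectral resolution (ability to resolve close frequencies).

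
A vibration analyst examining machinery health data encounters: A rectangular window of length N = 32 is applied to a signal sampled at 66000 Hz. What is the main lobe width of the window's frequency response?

For a rectangular window of length N,
the main lobe width in frequency is 2*f_s/N.
= 2*66000/32 = 4125 Hz
This determines the minimum frequency separation for resolving two sinusoids.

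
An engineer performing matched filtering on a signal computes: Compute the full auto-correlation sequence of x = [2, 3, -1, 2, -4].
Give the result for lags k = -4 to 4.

r_xx[k] = sum_m x[m]*x[m+k], indexed from 0, for k = -4 to 4:
  r_xx[-4] = x[4]*x[0] = -8
  r_xx[-3] = x[3]*x[0] + x[4]*x[1] = -8
  r_xx[-2] = x[2]*x[0] + x[3]*x[1] + x[4]*x[2] = 8
  r_xx[-1] = x[1]*x[0] + x[2]*x[1] + x[3]*x[2] + x[4]*x[3] = -7
  r_xx[0] = x[0]*x[0] + x[1]*x[1] + x[2]*x[2] + x[3]*x[3] + x[4]*x[4] = 34
  r_xx[1] = x[0]*x[1] + x[1]*x[2] + x[2]*x[3] + x[3]*x[4] = -7
  r_xx[2] = x[0]*x[2] + x[1]*x[3] + x[2]*x[4] = 8
  r_xx[3] = x[0]*x[3] + x[1]*x[4] = -8
  r_xx[4] = x[0]*x[4] = -8
r_xx = [-8, -8, 8, -7, 34, -7, 8, -8, -8]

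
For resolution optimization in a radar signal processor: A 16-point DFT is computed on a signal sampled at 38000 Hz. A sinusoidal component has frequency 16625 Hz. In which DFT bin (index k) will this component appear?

DFT frequency resolution = f_s/N = 38000/16 = 2375 Hz
Bin index k = f_signal / resolution = 16625 / 2375 = 7
The signal frequency 16625 Hz falls in DFT bin k = 7.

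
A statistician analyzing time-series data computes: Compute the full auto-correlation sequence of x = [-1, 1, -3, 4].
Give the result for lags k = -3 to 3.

r_xx[k] = sum_m x[m]*x[m+k], indexed from 0, for k = -3 to 3:
  r_xx[-3] = x[3]*x[0] = -4
  r_xx[-2] = x[2]*x[0] + x[3]*x[1] = 7
  r_xx[-1] = x[1]*x[0] + x[2]*x[1] + x[3]*x[2] = -16
  r_xx[0] = x[0]*x[0] + x[1]*x[1] + x[2]*x[2] + x[3]*x[3] = 27
  r_xx[1] = x[0]*x[1] + x[1]*x[2] + x[2]*x[3] = -16
  r_xx[2] = x[0]*x[2] + x[1]*x[3] = 7
  r_xx[3] = x[0]*x[3] = -4
r_xx = [-4, 7, -16, 27, -16, 7, -4]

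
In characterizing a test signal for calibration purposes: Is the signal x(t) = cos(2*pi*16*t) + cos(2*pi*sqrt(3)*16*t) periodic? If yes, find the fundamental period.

f1 = 16 Hz, f2 = 16*sqrt(3) Hz
Ratio f2/f1 = sqrt(3), which is irrational.
Since the frequency ratio is irrational, no common period exists.
The signal is not periodic.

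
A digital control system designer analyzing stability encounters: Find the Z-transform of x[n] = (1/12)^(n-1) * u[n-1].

Time-shifting property: if X(z) = Z{x[n]}, then Z{x[n-d]} = z^(-d) * X(z)
X(z) = z/(z - 1/12) for x[n] = (1/12)^n * u[n]
Z{x[n-1]} = z^(-1) * z/(z - 1/12) = 1/(z - 1/12)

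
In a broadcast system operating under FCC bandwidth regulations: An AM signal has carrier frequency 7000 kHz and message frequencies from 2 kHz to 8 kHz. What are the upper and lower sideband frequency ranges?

Upper sideband (USB) = fc + [fm_low, fm_high] = 7000 + [2, 8] = [7002, 7008] kHz
Lower sideband (LSB) = fc - [fm_high, fm_low] = 7000 - [8, 2] = [6992, 6998] kHz
Total occupied spectrum: 6992 kHz to 7008 kHz (plus carrier at 7000 kHz)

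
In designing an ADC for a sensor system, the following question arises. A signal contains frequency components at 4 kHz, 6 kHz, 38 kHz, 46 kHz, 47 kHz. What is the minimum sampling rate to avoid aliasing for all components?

The highest frequency component is f_max = 47 kHz.
Nyquist rate = 2 * f_max = 2 * 47 kHz = 94 kHz.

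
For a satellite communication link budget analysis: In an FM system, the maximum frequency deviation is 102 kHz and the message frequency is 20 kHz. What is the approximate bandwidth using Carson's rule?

Carson's rule: BW = 2*(delta_f + f_m)
= 2*(102 + 20) kHz = 244 kHz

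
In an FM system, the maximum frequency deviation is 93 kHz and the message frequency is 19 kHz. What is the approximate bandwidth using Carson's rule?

Carson's rule: BW = 2*(delta_f + f_m)
= 2*(93 + 19) kHz = 224 kHz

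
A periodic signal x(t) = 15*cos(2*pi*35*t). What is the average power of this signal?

Average power of A*cos(wt) is A^2/2.
P = 15^2 / 2 = 225/2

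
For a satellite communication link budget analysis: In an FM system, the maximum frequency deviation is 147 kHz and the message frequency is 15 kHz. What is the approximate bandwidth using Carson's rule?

Carson's rule: BW = 2*(delta_f + f_m)
= 2*(147 + 15) kHz = 324 kHz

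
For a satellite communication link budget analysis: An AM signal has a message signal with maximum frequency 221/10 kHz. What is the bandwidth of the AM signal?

In AM (double-sideband), the bandwidth is twice the message frequency.
BW = 2 * f_m = 2 * 221/10 kHz = 221/5 kHz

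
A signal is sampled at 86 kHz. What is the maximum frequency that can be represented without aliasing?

The maximum frequency that can be represented without aliasing
is the Nyquist frequency: f_max = f_s / 2 = 86 kHz / 2 = 43 kHz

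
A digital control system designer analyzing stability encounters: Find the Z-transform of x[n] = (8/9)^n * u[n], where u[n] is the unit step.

The Z-transform of a^n * u[n] is z/(z-a) for |z| > |a|.
Here a = 8/9, so X(z) = z/(z - (8/9)) = 9z/(9z - 8)
ROC: |z| > 8/9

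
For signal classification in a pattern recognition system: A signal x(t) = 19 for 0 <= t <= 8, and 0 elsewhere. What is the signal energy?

Energy = integral of |x(t)|^2 dt over the signal duration
= 19^2 * 8 = 361 * 8 = 2888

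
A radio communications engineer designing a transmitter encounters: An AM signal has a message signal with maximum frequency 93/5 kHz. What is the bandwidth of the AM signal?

In AM (double-sideband), the bandwidth is twice the message frequency.
BW = 2 * f_m = 2 * 93/5 kHz = 186/5 kHz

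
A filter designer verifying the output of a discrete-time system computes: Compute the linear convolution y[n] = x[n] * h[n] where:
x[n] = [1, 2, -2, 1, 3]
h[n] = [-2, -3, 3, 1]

y[n] = sum_k x[k]*h[n-k]. Output length = len(x) + len(h) - 1 = 5 + 4 - 1 = 8.
y[0] = 1*-2 = -2
y[1] = 2*-2 + 1*-3 = -7
y[2] = -2*-2 + 2*-3 + 1*3 = 1
y[3] = 1*-2 + -2*-3 + 2*3 + 1*1 = 11
y[4] = 3*-2 + 1*-3 + -2*3 + 2*1 = -13
y[5] = 3*-3 + 1*3 + -2*1 = -8
y[6] = 3*3 + 1*1 = 10
y[7] = 3*1 = 3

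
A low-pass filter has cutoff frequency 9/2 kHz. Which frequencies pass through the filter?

A low-pass filter passes all frequencies below the cutoff frequency 9/2 kHz and attenuates higher frequencies.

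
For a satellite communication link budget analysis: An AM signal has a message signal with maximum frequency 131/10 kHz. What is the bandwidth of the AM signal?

In AM (double-sideband), the bandwidth is twice the message frequency.
BW = 2 * f_m = 2 * 131/10 kHz = 131/5 kHz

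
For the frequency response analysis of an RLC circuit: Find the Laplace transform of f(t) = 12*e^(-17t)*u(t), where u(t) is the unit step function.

Standard Laplace transform pair:
e^(-at)*u(t) <-> 1/(s+a)
With a = 17: L{12*e^(-17t)*u(t)} = 12/(s+17), ROC: Re(s) > -17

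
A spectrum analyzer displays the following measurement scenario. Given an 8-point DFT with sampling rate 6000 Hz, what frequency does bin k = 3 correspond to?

The frequency of DFT bin k is: f_k = k * f_s / N
f_3 = 3 * 6000 / 8 = 2250 Hz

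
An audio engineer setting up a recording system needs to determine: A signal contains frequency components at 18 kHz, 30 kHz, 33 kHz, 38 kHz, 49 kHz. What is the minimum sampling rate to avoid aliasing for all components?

The highest frequency component is f_max = 49 kHz.
Nyquist rate = 2 * f_max = 2 * 49 kHz = 98 kHz.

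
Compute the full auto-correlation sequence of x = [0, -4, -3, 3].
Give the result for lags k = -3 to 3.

r_xx[k] = sum_m x[m]*x[m+k], indexed from 0, for k = -3 to 3:
  r_xx[-3] = x[3]*x[0] = 0
  r_xx[-2] = x[2]*x[0] + x[3]*x[1] = -12
  r_xx[-1] = x[1]*x[0] + x[2]*x[1] + x[3]*x[2] = 3
  r_xx[0] = x[0]*x[0] + x[1]*x[1] + x[2]*x[2] + x[3]*x[3] = 34
  r_xx[1] = x[0]*x[1] + x[1]*x[2] + x[2]*x[3] = 3
  r_xx[2] = x[0]*x[2] + x[1]*x[3] = -12
  r_xx[3] = x[0]*x[3] = 0
r_xx = [0, -12, 3, 34, 3, -12, 0]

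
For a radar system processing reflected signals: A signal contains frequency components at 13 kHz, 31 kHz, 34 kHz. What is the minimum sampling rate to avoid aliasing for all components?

The highest frequency component is f_max = 34 kHz.
Nyquist rate = 2 * f_max = 2 * 34 kHz = 68 kHz.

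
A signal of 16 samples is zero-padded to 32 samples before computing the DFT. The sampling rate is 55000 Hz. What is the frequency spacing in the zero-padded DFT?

Original DFT: N = 16, resolution = f_s/N = 55000/16 = 6875/2 Hz
Zero-padded DFT: N = 32, resolution = f_s/N = 55000/32 = 6875/4 Hz
Zero-padding interpolates the spectrum (finer frequency grid)
but does NOT improve the true spectral resolution (ability to resolve close frequencies).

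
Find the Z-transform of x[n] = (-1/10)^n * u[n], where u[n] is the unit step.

The Z-transform of a^n * u[n] is z/(z-a) for |z| > |a|.
Here a = -1/10, so X(z) = z/(z - (-1/10)) = 10z/(10z + 1)
ROC: |z| > 1/10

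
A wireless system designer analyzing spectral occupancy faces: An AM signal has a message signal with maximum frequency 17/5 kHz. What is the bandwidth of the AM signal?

In AM (double-sideband), the bandwidth is twice the message frequency.
BW = 2 * f_m = 2 * 17/5 kHz = 34/5 kHz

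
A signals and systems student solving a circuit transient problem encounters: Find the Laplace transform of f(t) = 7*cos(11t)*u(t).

Standard pair: cos(wt)*u(t) <-> s/(s^2+w^2)
With w = 11: L{7*cos(11t)*u(t)} = 7s/(s^2+121)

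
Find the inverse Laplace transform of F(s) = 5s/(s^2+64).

Standard pair: s/(s^2+w^2) <-> cos(wt)*u(t)
With k=5, w=8: f(t) = 5*cos(8t)*u(t)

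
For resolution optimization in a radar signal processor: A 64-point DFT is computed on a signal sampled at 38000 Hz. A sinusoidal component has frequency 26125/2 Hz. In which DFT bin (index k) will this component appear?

DFT frequency resolution = f_s/N = 38000/64 = 2375/4 Hz
Bin index k = f_signal / resolution = 26125/2 / 2375/4 = 22
The signal frequency 26125/2 Hz falls in DFT bin k = 22.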